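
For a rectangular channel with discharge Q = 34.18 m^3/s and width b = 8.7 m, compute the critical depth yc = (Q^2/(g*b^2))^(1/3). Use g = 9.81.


Using yc = (Q^2 / (g * b^2))^(1/3):
Q^2 = 34.18^2 = 1168.27.
g * b^2 = 9.81 * 8.7^2 = 9.81 * 75.69 = 742.52.
Q^2 / (g*b^2) = 1168.27 / 742.52 = 1.5734.
yc = 1.5734^(1/3) = 1.1631 m.

1.1631


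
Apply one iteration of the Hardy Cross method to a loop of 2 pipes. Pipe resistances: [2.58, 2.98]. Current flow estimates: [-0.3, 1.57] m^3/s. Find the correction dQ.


Numerator terms (r*Q*|Q|): 2.58*-0.3*|-0.3| = -0.2322; 2.98*1.57*|1.57| = 7.3454.
Sum of numerator = 7.1132.
Denominator terms (r*|Q|): 2.58*|-0.3| = 0.774; 2.98*|1.57| = 4.6786.
2 * sum of denominator = 2 * 5.4526 = 10.9052.
dQ = -7.1132 / 10.9052 = -0.6523 m^3/s.

-0.6523


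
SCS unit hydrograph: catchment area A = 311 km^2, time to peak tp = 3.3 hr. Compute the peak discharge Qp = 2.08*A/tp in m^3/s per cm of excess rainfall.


SCS formula: Qp = 2.08 * A / tp.
Qp = 2.08 * 311 / 3.3
   = 646.88 / 3.3
   = 196.02 m^3/s per cm.

196.02


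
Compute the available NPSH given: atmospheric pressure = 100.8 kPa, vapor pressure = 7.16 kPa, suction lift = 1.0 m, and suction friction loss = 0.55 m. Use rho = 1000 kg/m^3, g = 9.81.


NPSHa = p_atm/(rho*g) - z_s - hf_s - p_vap/(rho*g).
p_atm/(rho*g) = 100.8*1000 / (1000*9.81) = 10.275 m.
p_vap/(rho*g) = 7.16*1000 / (1000*9.81) = 0.73 m.
NPSHa = 10.275 - 1.0 - 0.55 - 0.73
      = 8.0 m.

8.0


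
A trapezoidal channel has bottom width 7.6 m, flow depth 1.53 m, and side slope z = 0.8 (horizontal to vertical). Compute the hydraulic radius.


For a trapezoidal section with side slope z:
A = (b + z*y)*y = (7.6 + 0.8*1.53)*1.53 = 13.501 m^2.
P = b + 2*y*sqrt(1 + z^2) = 7.6 + 2*1.53*sqrt(1 + 0.8^2) = 11.519 m.
R = A/P = 13.501 / 11.519 = 1.1721 m.

1.1721


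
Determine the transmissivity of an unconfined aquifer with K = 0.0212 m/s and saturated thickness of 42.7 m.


Transmissivity is defined as T = K * h.
T = 0.0212 * 42.7
  = 0.9052 m^2/s.

0.9052


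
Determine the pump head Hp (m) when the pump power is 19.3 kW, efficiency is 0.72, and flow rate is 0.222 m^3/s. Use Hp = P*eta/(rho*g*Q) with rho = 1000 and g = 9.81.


Pump head formula: Hp = P * eta / (rho * g * Q).
Numerator: P * eta = 19.3 * 1000 * 0.72 = 13896.0 W.
Denominator: rho * g * Q = 1000 * 9.81 * 0.222 = 2177.82.
Hp = 13896.0 / 2177.82 = 6.38 m.

6.38


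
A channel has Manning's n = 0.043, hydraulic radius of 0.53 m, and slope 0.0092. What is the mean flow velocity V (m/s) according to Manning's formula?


Manning's equation gives V = (1/n) * R^(2/3) * S^(1/2).
First, compute R^(2/3) = 0.53^(2/3) = 0.6549.
Next, S^(1/2) = 0.0092^(1/2) = 0.095917.
Then 1/n = 1/0.043 = 23.26.
V = 23.26 * 0.6549 * 0.095917 = 1.4609 m/s.

1.4609


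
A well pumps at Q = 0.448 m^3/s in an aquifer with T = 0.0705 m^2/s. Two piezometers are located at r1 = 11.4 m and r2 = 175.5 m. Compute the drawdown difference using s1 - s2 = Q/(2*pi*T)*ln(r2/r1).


Thiem equation: s1 - s2 = Q/(2*pi*T) * ln(r2/r1).
ln(r2/r1) = ln(175.5/11.4) = 2.734.
Q/(2*pi*T) = 0.448 / (2*pi*0.0705) = 0.448 / 0.443 = 1.0114.
s1 - s2 = 1.0114 * 2.734 = 2.7651 m.

2.7651


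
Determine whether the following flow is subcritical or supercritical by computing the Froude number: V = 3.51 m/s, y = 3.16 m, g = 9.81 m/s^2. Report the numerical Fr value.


The Froude number is defined as Fr = V / sqrt(g*y).
g*y = 9.81 * 3.16 = 30.9996.
sqrt(g*y) = sqrt(30.9996) = 5.5677.
Fr = 3.51 / 5.5677 = 0.6304.
Since Fr < 1, the flow is subcritical.

0.6304


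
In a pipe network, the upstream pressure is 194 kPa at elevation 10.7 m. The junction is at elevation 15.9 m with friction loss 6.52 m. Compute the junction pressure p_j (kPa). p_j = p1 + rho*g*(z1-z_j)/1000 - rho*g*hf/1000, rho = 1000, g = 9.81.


Junction pressure: p_j = p1 + rho*g*(z1 - z_j)/1000 - rho*g*hf/1000.
Elevation term = 1000*9.81*(10.7 - 15.9)/1000 = -51.012 kPa.
Friction term = 1000*9.81*6.52/1000 = 63.961 kPa.
p_j = 194 + -51.012 - 63.961 = 79.03 kPa.

79.03


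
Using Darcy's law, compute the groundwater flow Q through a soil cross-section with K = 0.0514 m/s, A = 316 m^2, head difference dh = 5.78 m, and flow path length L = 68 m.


Darcy's law: Q = K * A * i, where i = dh/L.
Hydraulic gradient i = 5.78 / 68 = 0.085.
Q = 0.0514 * 316 * 0.085
  = 1.3806 m^3/s.

1.3806


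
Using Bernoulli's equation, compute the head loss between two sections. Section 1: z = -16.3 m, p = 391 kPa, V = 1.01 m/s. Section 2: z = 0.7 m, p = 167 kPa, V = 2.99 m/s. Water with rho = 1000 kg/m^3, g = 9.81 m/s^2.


Total head at each section: H = z + p/(rho*g) + V^2/(2g).
H1 = -16.3 + 391*1000/(1000*9.81) + 1.01^2/(2*9.81)
   = -16.3 + 39.857 + 0.052
   = 23.609 m.
H2 = 0.7 + 167*1000/(1000*9.81) + 2.99^2/(2*9.81)
   = 0.7 + 17.023 + 0.4557
   = 18.179 m.
h_L = H1 - H2 = 23.609 - 18.179 = 5.43 m.

5.43


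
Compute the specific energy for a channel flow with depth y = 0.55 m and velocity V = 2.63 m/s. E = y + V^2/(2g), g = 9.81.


Specific energy E = y + V^2/(2g).
Velocity head = V^2/(2g) = 2.63^2 / (2*9.81) = 6.9169 / 19.62 = 0.3525 m.
E = 0.55 + 0.3525 = 0.9025 m.

0.9025


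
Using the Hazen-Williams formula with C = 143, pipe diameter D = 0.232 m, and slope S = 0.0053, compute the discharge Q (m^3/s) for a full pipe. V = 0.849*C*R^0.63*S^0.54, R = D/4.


For a full circular pipe, R = D/4 = 0.232/4 = 0.058 m.
V = 0.849 * 143 * 0.058^0.63 * 0.0053^0.54
  = 0.849 * 143 * 0.166326 * 0.059035
  = 1.1921 m/s.
Pipe area A = pi*D^2/4 = pi*0.232^2/4 = 0.0423 m^2.
Q = A * V = 0.0423 * 1.1921 = 0.0504 m^3/s.

0.0504


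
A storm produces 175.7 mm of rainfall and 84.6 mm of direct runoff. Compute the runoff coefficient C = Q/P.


The runoff coefficient C = runoff depth / rainfall depth.
C = 84.6 / 175.7
  = 0.4815.

0.4815


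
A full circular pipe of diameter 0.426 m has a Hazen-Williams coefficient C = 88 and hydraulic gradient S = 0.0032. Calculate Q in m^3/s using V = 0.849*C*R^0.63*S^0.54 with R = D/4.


For a full circular pipe, R = D/4 = 0.426/4 = 0.1065 m.
V = 0.849 * 88 * 0.1065^0.63 * 0.0032^0.54
  = 0.849 * 88 * 0.24391 * 0.044955
  = 0.8192 m/s.
Pipe area A = pi*D^2/4 = pi*0.426^2/4 = 0.1425 m^2.
Q = A * V = 0.1425 * 0.8192 = 0.1168 m^3/s.

0.1168


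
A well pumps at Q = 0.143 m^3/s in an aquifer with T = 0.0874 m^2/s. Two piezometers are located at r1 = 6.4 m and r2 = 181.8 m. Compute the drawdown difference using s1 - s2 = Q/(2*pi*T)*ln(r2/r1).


Thiem equation: s1 - s2 = Q/(2*pi*T) * ln(r2/r1).
ln(r2/r1) = ln(181.8/6.4) = 3.3466.
Q/(2*pi*T) = 0.143 / (2*pi*0.0874) = 0.143 / 0.5492 = 0.2604.
s1 - s2 = 0.2604 * 3.3466 = 0.8715 m.

0.8715


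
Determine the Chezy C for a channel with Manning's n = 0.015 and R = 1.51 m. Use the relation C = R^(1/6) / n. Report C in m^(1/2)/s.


The Chezy coefficient relates to Manning's n through C = R^(1/6) / n.
R^(1/6) = 1.51^(1/6) = 1.071099.
C = 1.071099 / 0.015 = 71.41 m^(1/2)/s.

71.41


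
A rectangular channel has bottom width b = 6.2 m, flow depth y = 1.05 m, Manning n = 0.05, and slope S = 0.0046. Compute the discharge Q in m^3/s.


For a rectangular channel, the cross-sectional area A = b * y = 6.2 * 1.05 = 6.51 m^2.
The wetted perimeter P = b + 2y = 6.2 + 2*1.05 = 8.3 m.
Hydraulic radius R = A/P = 6.51/8.3 = 0.7843 m.
Velocity V = (1/n)*R^(2/3)*S^(1/2) = (1/0.05)*0.7843^(2/3)*0.0046^(1/2) = 1.1537 m/s.
Discharge Q = A * V = 6.51 * 1.1537 = 7.51 m^3/s.

7.51


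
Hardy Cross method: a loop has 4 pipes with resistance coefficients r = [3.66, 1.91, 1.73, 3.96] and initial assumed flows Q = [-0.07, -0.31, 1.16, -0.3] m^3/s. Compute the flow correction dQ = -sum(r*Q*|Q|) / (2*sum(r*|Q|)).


Numerator terms (r*Q*|Q|): 3.66*-0.07*|-0.07| = -0.0179; 1.91*-0.31*|-0.31| = -0.1836; 1.73*1.16*|1.16| = 2.3279; 3.96*-0.3*|-0.3| = -0.3564.
Sum of numerator = 1.77.
Denominator terms (r*|Q|): 3.66*|-0.07| = 0.2562; 1.91*|-0.31| = 0.5921; 1.73*|1.16| = 2.0068; 3.96*|-0.3| = 1.188.
2 * sum of denominator = 2 * 4.0431 = 8.0862.
dQ = -1.77 / 8.0862 = -0.2189 m^3/s.

-0.2189


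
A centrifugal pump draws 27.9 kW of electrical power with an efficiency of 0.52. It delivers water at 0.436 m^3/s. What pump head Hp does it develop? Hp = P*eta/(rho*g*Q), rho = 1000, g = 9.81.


Pump head formula: Hp = P * eta / (rho * g * Q).
Numerator: P * eta = 27.9 * 1000 * 0.52 = 14508.0 W.
Denominator: rho * g * Q = 1000 * 9.81 * 0.436 = 4277.16.
Hp = 14508.0 / 4277.16 = 3.39 m.

3.39


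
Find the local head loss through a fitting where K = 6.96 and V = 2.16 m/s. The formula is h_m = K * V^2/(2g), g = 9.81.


Minor loss formula: h_m = K * V^2/(2g).
V^2 = 2.16^2 = 4.6656.
V^2/(2g) = 4.6656 / 19.62 = 0.2378 m.
h_m = 6.96 * 0.2378 = 1.6551 m.

1.6551


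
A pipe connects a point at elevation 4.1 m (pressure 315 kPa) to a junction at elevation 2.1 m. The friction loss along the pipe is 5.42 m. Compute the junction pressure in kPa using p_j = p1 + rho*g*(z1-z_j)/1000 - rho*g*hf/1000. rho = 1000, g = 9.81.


Junction pressure: p_j = p1 + rho*g*(z1 - z_j)/1000 - rho*g*hf/1000.
Elevation term = 1000*9.81*(4.1 - 2.1)/1000 = 19.62 kPa.
Friction term = 1000*9.81*5.42/1000 = 53.17 kPa.
p_j = 315 + 19.62 - 53.17 = 281.45 kPa.

281.45


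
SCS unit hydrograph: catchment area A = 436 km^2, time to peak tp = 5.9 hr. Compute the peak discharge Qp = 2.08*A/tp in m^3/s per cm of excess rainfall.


SCS formula: Qp = 2.08 * A / tp.
Qp = 2.08 * 436 / 5.9
   = 906.88 / 5.9
   = 153.71 m^3/s per cm.

153.71


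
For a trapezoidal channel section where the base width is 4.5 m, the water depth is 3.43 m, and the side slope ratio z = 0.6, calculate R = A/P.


For a trapezoidal section with side slope z:
A = (b + z*y)*y = (4.5 + 0.6*3.43)*3.43 = 22.494 m^2.
P = b + 2*y*sqrt(1 + z^2) = 4.5 + 2*3.43*sqrt(1 + 0.6^2) = 12.5 m.
R = A/P = 22.494 / 12.5 = 1.7995 m.

1.7995


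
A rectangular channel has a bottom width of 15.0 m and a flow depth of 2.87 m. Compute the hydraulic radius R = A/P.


For a rectangular section:
Flow area A = b * y = 15.0 * 2.87 = 43.05 m^2.
Wetted perimeter P = b + 2y = 15.0 + 2*2.87 = 20.74 m.
Hydraulic radius R = A/P = 43.05 / 20.74 = 2.0757 m.

2.0757


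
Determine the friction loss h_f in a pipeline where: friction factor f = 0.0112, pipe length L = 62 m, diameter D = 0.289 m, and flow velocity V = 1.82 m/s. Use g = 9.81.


Darcy-Weisbach equation: h_f = f * (L/D) * V^2/(2g).
f * L/D = 0.0112 * 62/0.289 = 2.4028.
V^2/(2g) = 1.82^2 / (2*9.81) = 3.3124 / 19.62 = 0.1688 m.
h_f = 2.4028 * 0.1688 = 0.406 m.

0.406


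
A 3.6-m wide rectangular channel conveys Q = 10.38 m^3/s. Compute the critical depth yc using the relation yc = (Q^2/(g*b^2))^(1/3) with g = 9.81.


Using yc = (Q^2 / (g * b^2))^(1/3):
Q^2 = 10.38^2 = 107.74.
g * b^2 = 9.81 * 3.6^2 = 9.81 * 12.96 = 127.14.
Q^2 / (g*b^2) = 107.74 / 127.14 = 0.8474.
yc = 0.8474^(1/3) = 0.9463 m.

0.9463


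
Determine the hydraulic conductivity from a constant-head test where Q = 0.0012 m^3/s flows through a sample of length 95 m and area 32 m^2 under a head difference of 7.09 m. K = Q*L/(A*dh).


From K = Q*L / (A*dh):
Numerator: Q*L = 0.0012 * 95 = 0.114.
Denominator: A*dh = 32 * 7.09 = 226.88.
K = 0.114 / 226.88 = 0.000502 m/s.

0.000502


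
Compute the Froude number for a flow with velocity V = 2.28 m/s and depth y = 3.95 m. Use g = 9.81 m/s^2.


The Froude number is defined as Fr = V / sqrt(g*y).
g*y = 9.81 * 3.95 = 38.7495.
sqrt(g*y) = sqrt(38.7495) = 6.2249.
Fr = 2.28 / 6.2249 = 0.3663.

0.3663


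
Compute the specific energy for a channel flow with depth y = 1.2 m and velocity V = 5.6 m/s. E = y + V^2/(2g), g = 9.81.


Specific energy E = y + V^2/(2g).
Velocity head = V^2/(2g) = 5.6^2 / (2*9.81) = 31.36 / 19.62 = 1.5984 m.
E = 1.2 + 1.5984 = 2.7984 m.

2.7984


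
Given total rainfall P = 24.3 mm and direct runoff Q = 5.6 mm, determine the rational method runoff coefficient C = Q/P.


The runoff coefficient C = runoff depth / rainfall depth.
C = 5.6 / 24.3
  = 0.2305.

0.2305


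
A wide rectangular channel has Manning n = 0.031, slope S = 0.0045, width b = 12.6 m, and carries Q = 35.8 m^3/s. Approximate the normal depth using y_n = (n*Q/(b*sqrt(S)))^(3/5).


We use the wide-channel approximation y_n = (n*Q/(b*sqrt(S)))^(3/5).
sqrt(S) = sqrt(0.0045) = 0.067082.
Numerator: n*Q = 0.031 * 35.8 = 1.1098.
Denominator: b*sqrt(S) = 12.6 * 0.067082 = 0.845233.
arg = 1.313.
y_n = 1.313^(3/5) = 1.1775 m.

1.1775


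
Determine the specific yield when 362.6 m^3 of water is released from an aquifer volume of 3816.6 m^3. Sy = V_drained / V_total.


Specific yield Sy = Volume drained / Total volume.
Sy = 362.6 / 3816.6
   = 0.095.

0.095


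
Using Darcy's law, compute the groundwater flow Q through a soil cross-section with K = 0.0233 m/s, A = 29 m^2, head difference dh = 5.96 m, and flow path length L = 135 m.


Darcy's law: Q = K * A * i, where i = dh/L.
Hydraulic gradient i = 5.96 / 135 = 0.044148.
Q = 0.0233 * 29 * 0.044148
  = 0.0298 m^3/s.

0.0298


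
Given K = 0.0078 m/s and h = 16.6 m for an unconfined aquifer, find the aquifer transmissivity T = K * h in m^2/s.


Transmissivity is defined as T = K * h.
T = 0.0078 * 16.6
  = 0.1295 m^2/s.

0.1295


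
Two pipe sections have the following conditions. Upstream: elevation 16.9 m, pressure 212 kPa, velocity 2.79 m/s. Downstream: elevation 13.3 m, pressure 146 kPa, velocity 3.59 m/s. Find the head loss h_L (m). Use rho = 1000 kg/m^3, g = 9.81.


Total head at each section: H = z + p/(rho*g) + V^2/(2g).
H1 = 16.9 + 212*1000/(1000*9.81) + 2.79^2/(2*9.81)
   = 16.9 + 21.611 + 0.3967
   = 38.907 m.
H2 = 13.3 + 146*1000/(1000*9.81) + 3.59^2/(2*9.81)
   = 13.3 + 14.883 + 0.6569
   = 28.84 m.
h_L = H1 - H2 = 38.907 - 28.84 = 10.068 m.

10.068


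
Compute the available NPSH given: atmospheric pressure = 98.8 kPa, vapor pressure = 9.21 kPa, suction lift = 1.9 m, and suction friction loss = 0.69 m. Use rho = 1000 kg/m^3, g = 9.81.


NPSHa = p_atm/(rho*g) - z_s - hf_s - p_vap/(rho*g).
p_atm/(rho*g) = 98.8*1000 / (1000*9.81) = 10.071 m.
p_vap/(rho*g) = 9.21*1000 / (1000*9.81) = 0.939 m.
NPSHa = 10.071 - 1.9 - 0.69 - 0.939
      = 6.54 m.

6.54


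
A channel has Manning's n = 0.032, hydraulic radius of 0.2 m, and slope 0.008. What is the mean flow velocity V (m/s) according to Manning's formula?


Manning's equation gives V = (1/n) * R^(2/3) * S^(1/2).
First, compute R^(2/3) = 0.2^(2/3) = 0.342.
Next, S^(1/2) = 0.008^(1/2) = 0.089443.
Then 1/n = 1/0.032 = 31.25.
V = 31.25 * 0.342 * 0.089443 = 0.9559 m/s.

0.9559


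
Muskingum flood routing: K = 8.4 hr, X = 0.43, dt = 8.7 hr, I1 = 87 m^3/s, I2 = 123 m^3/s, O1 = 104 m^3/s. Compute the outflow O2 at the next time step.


Muskingum coefficients:
denom = 2*K*(1-X) + dt = 2*8.4*(1-0.43) + 8.7 = 18.276.
C0 = (dt - 2*K*X)/denom = (8.7 - 2*8.4*0.43)/18.276 = 0.0808.
C1 = (dt + 2*K*X)/denom = (8.7 + 2*8.4*0.43)/18.276 = 0.8713.
C2 = (2*K*(1-X) - dt)/denom = 0.0479.
O2 = C0*I2 + C1*I1 + C2*O1
   = 0.0808*123 + 0.8713*87 + 0.0479*104
   = 90.72 m^3/s.

90.72


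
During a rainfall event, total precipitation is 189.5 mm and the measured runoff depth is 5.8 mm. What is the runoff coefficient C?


The runoff coefficient C = runoff depth / rainfall depth.
C = 5.8 / 189.5
  = 0.0306.

0.0306


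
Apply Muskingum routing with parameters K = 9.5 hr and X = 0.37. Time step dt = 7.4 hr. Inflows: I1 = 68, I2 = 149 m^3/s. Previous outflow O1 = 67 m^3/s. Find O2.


Muskingum coefficients:
denom = 2*K*(1-X) + dt = 2*9.5*(1-0.37) + 7.4 = 19.37.
C0 = (dt - 2*K*X)/denom = (7.4 - 2*9.5*0.37)/19.37 = 0.0191.
C1 = (dt + 2*K*X)/denom = (7.4 + 2*9.5*0.37)/19.37 = 0.745.
C2 = (2*K*(1-X) - dt)/denom = 0.2359.
O2 = C0*I2 + C1*I1 + C2*O1
   = 0.0191*149 + 0.745*68 + 0.2359*67
   = 69.31 m^3/s.

69.31


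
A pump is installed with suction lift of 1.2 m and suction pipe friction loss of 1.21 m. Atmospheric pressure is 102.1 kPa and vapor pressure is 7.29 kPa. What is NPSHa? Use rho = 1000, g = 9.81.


NPSHa = p_atm/(rho*g) - z_s - hf_s - p_vap/(rho*g).
p_atm/(rho*g) = 102.1*1000 / (1000*9.81) = 10.408 m.
p_vap/(rho*g) = 7.29*1000 / (1000*9.81) = 0.743 m.
NPSHa = 10.408 - 1.2 - 1.21 - 0.743
      = 7.25 m.

7.25


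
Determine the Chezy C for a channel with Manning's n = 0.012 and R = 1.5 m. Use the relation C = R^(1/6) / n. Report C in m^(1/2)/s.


The Chezy coefficient relates to Manning's n through C = R^(1/6) / n.
R^(1/6) = 1.5^(1/6) = 1.069913.
C = 1.069913 / 0.012 = 89.16 m^(1/2)/s.

89.16


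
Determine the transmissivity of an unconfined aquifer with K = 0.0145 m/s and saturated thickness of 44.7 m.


Transmissivity is defined as T = K * h.
T = 0.0145 * 44.7
  = 0.6482 m^2/s.

0.6482


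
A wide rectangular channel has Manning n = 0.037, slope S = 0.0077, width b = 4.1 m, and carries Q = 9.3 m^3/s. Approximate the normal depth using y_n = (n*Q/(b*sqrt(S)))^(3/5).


We use the wide-channel approximation y_n = (n*Q/(b*sqrt(S)))^(3/5).
sqrt(S) = sqrt(0.0077) = 0.08775.
Numerator: n*Q = 0.037 * 9.3 = 0.3441.
Denominator: b*sqrt(S) = 4.1 * 0.08775 = 0.359775.
arg = 0.9564.
y_n = 0.9564^(3/5) = 0.9736 m.

0.9736


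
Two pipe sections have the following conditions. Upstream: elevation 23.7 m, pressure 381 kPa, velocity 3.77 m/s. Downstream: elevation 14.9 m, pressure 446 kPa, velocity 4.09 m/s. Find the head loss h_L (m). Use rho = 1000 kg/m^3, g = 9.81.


Total head at each section: H = z + p/(rho*g) + V^2/(2g).
H1 = 23.7 + 381*1000/(1000*9.81) + 3.77^2/(2*9.81)
   = 23.7 + 38.838 + 0.7244
   = 63.262 m.
H2 = 14.9 + 446*1000/(1000*9.81) + 4.09^2/(2*9.81)
   = 14.9 + 45.464 + 0.8526
   = 61.216 m.
h_L = H1 - H2 = 63.262 - 61.216 = 2.046 m.

2.046


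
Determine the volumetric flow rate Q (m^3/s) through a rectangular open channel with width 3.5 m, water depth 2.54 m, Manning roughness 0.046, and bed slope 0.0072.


For a rectangular channel, the cross-sectional area A = b * y = 3.5 * 2.54 = 8.89 m^2.
The wetted perimeter P = b + 2y = 3.5 + 2*2.54 = 8.58 m.
Hydraulic radius R = A/P = 8.89/8.58 = 1.0361 m.
Velocity V = (1/n)*R^(2/3)*S^(1/2) = (1/0.046)*1.0361^(2/3)*0.0072^(1/2) = 1.8888 m/s.
Discharge Q = A * V = 8.89 * 1.8888 = 16.791 m^3/s.

16.791


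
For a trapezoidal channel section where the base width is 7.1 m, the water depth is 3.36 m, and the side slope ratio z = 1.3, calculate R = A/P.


For a trapezoidal section with side slope z:
A = (b + z*y)*y = (7.1 + 1.3*3.36)*3.36 = 38.532 m^2.
P = b + 2*y*sqrt(1 + z^2) = 7.1 + 2*3.36*sqrt(1 + 1.3^2) = 18.122 m.
R = A/P = 38.532 / 18.122 = 2.1263 m.

2.1263


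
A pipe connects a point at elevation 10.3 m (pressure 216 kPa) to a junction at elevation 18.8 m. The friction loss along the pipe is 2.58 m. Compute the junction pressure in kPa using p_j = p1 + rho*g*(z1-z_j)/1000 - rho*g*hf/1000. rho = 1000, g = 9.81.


Junction pressure: p_j = p1 + rho*g*(z1 - z_j)/1000 - rho*g*hf/1000.
Elevation term = 1000*9.81*(10.3 - 18.8)/1000 = -83.385 kPa.
Friction term = 1000*9.81*2.58/1000 = 25.31 kPa.
p_j = 216 + -83.385 - 25.31 = 107.31 kPa.

107.31


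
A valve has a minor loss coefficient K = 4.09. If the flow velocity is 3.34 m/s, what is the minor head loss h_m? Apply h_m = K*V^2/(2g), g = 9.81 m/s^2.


Minor loss formula: h_m = K * V^2/(2g).
V^2 = 3.34^2 = 11.1556.
V^2/(2g) = 11.1556 / 19.62 = 0.5686 m.
h_m = 4.09 * 0.5686 = 2.3255 m.

2.3255


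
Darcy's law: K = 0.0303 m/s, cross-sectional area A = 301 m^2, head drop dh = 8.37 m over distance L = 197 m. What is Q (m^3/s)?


Darcy's law: Q = K * A * i, where i = dh/L.
Hydraulic gradient i = 8.37 / 197 = 0.042487.
Q = 0.0303 * 301 * 0.042487
  = 0.3875 m^3/s.

0.3875


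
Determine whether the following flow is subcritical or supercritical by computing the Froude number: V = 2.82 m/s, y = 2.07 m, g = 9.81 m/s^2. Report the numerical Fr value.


The Froude number is defined as Fr = V / sqrt(g*y).
g*y = 9.81 * 2.07 = 20.3067.
sqrt(g*y) = sqrt(20.3067) = 4.5063.
Fr = 2.82 / 4.5063 = 0.6258.
Since Fr < 1, the flow is subcritical.

0.6258


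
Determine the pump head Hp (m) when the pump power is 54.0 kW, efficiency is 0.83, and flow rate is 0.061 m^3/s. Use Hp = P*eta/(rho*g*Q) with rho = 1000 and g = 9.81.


Pump head formula: Hp = P * eta / (rho * g * Q).
Numerator: P * eta = 54.0 * 1000 * 0.83 = 44820.0 W.
Denominator: rho * g * Q = 1000 * 9.81 * 0.061 = 598.41.
Hp = 44820.0 / 598.41 = 74.9 m.

74.9


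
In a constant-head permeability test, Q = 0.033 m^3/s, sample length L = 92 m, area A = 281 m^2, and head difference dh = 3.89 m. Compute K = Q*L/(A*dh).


From K = Q*L / (A*dh):
Numerator: Q*L = 0.033 * 92 = 3.036.
Denominator: A*dh = 281 * 3.89 = 1093.09.
K = 3.036 / 1093.09 = 0.002777 m/s.

0.002777


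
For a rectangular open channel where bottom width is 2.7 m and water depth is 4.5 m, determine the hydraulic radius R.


For a rectangular section:
Flow area A = b * y = 2.7 * 4.5 = 12.15 m^2.
Wetted perimeter P = b + 2y = 2.7 + 2*4.5 = 11.7 m.
Hydraulic radius R = A/P = 12.15 / 11.7 = 1.0385 m.

1.0385


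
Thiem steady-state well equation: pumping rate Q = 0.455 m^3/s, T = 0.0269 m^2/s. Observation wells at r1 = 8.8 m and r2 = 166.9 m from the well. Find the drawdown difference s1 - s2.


Thiem equation: s1 - s2 = Q/(2*pi*T) * ln(r2/r1).
ln(r2/r1) = ln(166.9/8.8) = 2.9426.
Q/(2*pi*T) = 0.455 / (2*pi*0.0269) = 0.455 / 0.169 = 2.692.
s1 - s2 = 2.692 * 2.9426 = 7.9217 m.

7.9217


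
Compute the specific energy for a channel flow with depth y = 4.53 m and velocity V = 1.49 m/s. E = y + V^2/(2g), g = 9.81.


Specific energy E = y + V^2/(2g).
Velocity head = V^2/(2g) = 1.49^2 / (2*9.81) = 2.2201 / 19.62 = 0.1132 m.
E = 4.53 + 0.1132 = 4.6432 m.

4.6432


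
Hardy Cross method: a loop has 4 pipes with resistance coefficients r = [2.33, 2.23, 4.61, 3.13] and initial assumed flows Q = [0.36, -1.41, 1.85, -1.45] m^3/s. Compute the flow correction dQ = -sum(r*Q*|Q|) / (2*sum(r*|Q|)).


Numerator terms (r*Q*|Q|): 2.33*0.36*|0.36| = 0.302; 2.23*-1.41*|-1.41| = -4.4335; 4.61*1.85*|1.85| = 15.7777; 3.13*-1.45*|-1.45| = -6.5808.
Sum of numerator = 5.0654.
Denominator terms (r*|Q|): 2.33*|0.36| = 0.8388; 2.23*|-1.41| = 3.1443; 4.61*|1.85| = 8.5285; 3.13*|-1.45| = 4.5385.
2 * sum of denominator = 2 * 17.0501 = 34.1002.
dQ = -5.0654 / 34.1002 = -0.1485 m^3/s.

-0.1485


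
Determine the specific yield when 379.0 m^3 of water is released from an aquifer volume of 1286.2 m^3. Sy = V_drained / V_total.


Specific yield Sy = Volume drained / Total volume.
Sy = 379.0 / 1286.2
   = 0.2947.

0.2947


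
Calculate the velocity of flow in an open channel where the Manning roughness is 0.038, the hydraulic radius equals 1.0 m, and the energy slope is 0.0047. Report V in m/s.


Manning's equation gives V = (1/n) * R^(2/3) * S^(1/2).
First, compute R^(2/3) = 1.0^(2/3) = 1.0.
Next, S^(1/2) = 0.0047^(1/2) = 0.068557.
Then 1/n = 1/0.038 = 26.32.
V = 26.32 * 1.0 * 0.068557 = 1.8041 m/s.

1.8041


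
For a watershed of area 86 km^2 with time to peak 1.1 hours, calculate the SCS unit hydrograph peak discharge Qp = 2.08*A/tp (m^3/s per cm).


SCS formula: Qp = 2.08 * A / tp.
Qp = 2.08 * 86 / 1.1
   = 178.88 / 1.1
   = 162.62 m^3/s per cm.

162.62


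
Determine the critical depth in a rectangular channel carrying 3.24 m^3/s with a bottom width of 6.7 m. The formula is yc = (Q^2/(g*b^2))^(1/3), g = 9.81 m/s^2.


Using yc = (Q^2 / (g * b^2))^(1/3):
Q^2 = 3.24^2 = 10.5.
g * b^2 = 9.81 * 6.7^2 = 9.81 * 44.89 = 440.37.
Q^2 / (g*b^2) = 10.5 / 440.37 = 0.0238.
yc = 0.0238^(1/3) = 0.2878 m.

0.2878


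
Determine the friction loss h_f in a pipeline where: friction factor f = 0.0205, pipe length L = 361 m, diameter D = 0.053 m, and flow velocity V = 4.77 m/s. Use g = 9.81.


Darcy-Weisbach equation: h_f = f * (L/D) * V^2/(2g).
f * L/D = 0.0205 * 361/0.053 = 139.6321.
V^2/(2g) = 4.77^2 / (2*9.81) = 22.7529 / 19.62 = 1.1597 m.
h_f = 139.6321 * 1.1597 = 161.928 m.

161.928


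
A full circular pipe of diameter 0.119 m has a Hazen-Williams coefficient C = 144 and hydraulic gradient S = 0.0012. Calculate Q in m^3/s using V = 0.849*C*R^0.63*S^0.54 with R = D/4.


For a full circular pipe, R = D/4 = 0.119/4 = 0.0297 m.
V = 0.849 * 144 * 0.0297^0.63 * 0.0012^0.54
  = 0.849 * 144 * 0.109219 * 0.02647
  = 0.3534 m/s.
Pipe area A = pi*D^2/4 = pi*0.119^2/4 = 0.0111 m^2.
Q = A * V = 0.0111 * 0.3534 = 0.0039 m^3/s.

0.0039


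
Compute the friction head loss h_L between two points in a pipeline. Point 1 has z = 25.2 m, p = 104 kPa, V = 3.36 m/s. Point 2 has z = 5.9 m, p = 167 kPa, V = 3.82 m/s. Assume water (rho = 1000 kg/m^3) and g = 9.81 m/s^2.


Total head at each section: H = z + p/(rho*g) + V^2/(2g).
H1 = 25.2 + 104*1000/(1000*9.81) + 3.36^2/(2*9.81)
   = 25.2 + 10.601 + 0.5754
   = 36.377 m.
H2 = 5.9 + 167*1000/(1000*9.81) + 3.82^2/(2*9.81)
   = 5.9 + 17.023 + 0.7438
   = 23.667 m.
h_L = H1 - H2 = 36.377 - 23.667 = 12.71 m.

12.71


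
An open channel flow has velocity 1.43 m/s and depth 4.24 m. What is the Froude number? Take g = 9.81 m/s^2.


The Froude number is defined as Fr = V / sqrt(g*y).
g*y = 9.81 * 4.24 = 41.5944.
sqrt(g*y) = sqrt(41.5944) = 6.4494.
Fr = 1.43 / 6.4494 = 0.2217.

0.2217


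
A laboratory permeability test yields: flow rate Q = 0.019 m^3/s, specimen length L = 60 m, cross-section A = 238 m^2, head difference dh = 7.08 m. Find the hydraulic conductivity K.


From K = Q*L / (A*dh):
Numerator: Q*L = 0.019 * 60 = 1.14.
Denominator: A*dh = 238 * 7.08 = 1685.04.
K = 1.14 / 1685.04 = 0.000677 m/s.

0.000677


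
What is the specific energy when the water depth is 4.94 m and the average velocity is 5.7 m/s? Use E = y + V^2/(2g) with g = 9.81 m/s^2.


Specific energy E = y + V^2/(2g).
Velocity head = V^2/(2g) = 5.7^2 / (2*9.81) = 32.49 / 19.62 = 1.656 m.
E = 4.94 + 1.656 = 6.596 m.

6.596


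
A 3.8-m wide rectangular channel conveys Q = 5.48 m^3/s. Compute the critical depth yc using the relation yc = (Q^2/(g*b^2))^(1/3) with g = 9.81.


Using yc = (Q^2 / (g * b^2))^(1/3):
Q^2 = 5.48^2 = 30.03.
g * b^2 = 9.81 * 3.8^2 = 9.81 * 14.44 = 141.66.
Q^2 / (g*b^2) = 30.03 / 141.66 = 0.212.
yc = 0.212^(1/3) = 0.5963 m.

0.5963


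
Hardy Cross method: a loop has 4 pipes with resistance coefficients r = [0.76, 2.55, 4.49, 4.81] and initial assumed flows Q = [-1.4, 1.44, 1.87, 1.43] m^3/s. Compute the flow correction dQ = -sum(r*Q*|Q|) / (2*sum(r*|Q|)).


Numerator terms (r*Q*|Q|): 0.76*-1.4*|-1.4| = -1.4896; 2.55*1.44*|1.44| = 5.2877; 4.49*1.87*|1.87| = 15.7011; 4.81*1.43*|1.43| = 9.836.
Sum of numerator = 29.3351.
Denominator terms (r*|Q|): 0.76*|-1.4| = 1.064; 2.55*|1.44| = 3.672; 4.49*|1.87| = 8.3963; 4.81*|1.43| = 6.8783.
2 * sum of denominator = 2 * 20.0106 = 40.0212.
dQ = -29.3351 / 40.0212 = -0.733 m^3/s.

-0.733


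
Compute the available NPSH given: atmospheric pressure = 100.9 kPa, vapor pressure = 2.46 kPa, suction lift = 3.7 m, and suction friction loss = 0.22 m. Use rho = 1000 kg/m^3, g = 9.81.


NPSHa = p_atm/(rho*g) - z_s - hf_s - p_vap/(rho*g).
p_atm/(rho*g) = 100.9*1000 / (1000*9.81) = 10.285 m.
p_vap/(rho*g) = 2.46*1000 / (1000*9.81) = 0.251 m.
NPSHa = 10.285 - 3.7 - 0.22 - 0.251
      = 6.11 m.

6.11


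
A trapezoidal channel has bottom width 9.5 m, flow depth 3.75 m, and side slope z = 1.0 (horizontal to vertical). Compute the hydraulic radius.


For a trapezoidal section with side slope z:
A = (b + z*y)*y = (9.5 + 1.0*3.75)*3.75 = 49.688 m^2.
P = b + 2*y*sqrt(1 + z^2) = 9.5 + 2*3.75*sqrt(1 + 1.0^2) = 20.107 m.
R = A/P = 49.688 / 20.107 = 2.4712 m.

2.4712


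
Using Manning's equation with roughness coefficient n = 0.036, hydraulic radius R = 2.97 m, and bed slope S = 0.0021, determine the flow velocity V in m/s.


Manning's equation gives V = (1/n) * R^(2/3) * S^(1/2).
First, compute R^(2/3) = 2.97^(2/3) = 2.0662.
Next, S^(1/2) = 0.0021^(1/2) = 0.045826.
Then 1/n = 1/0.036 = 27.78.
V = 27.78 * 2.0662 * 0.045826 = 2.6301 m/s.

2.6301


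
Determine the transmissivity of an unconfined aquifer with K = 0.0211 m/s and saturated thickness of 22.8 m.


Transmissivity is defined as T = K * h.
T = 0.0211 * 22.8
  = 0.4811 m^2/s.

0.4811


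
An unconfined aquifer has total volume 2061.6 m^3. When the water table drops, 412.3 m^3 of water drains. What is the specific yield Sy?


Specific yield Sy = Volume drained / Total volume.
Sy = 412.3 / 2061.6
   = 0.2.

0.2


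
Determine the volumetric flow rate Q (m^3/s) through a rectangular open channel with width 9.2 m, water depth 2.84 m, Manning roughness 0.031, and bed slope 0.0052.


For a rectangular channel, the cross-sectional area A = b * y = 9.2 * 2.84 = 26.13 m^2.
The wetted perimeter P = b + 2y = 9.2 + 2*2.84 = 14.88 m.
Hydraulic radius R = A/P = 26.13/14.88 = 1.7559 m.
Velocity V = (1/n)*R^(2/3)*S^(1/2) = (1/0.031)*1.7559^(2/3)*0.0052^(1/2) = 3.3857 m/s.
Discharge Q = A * V = 26.13 * 3.3857 = 88.46 m^3/s.

88.46


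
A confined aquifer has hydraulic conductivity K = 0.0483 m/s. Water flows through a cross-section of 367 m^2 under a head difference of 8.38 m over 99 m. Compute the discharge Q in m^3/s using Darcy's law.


Darcy's law: Q = K * A * i, where i = dh/L.
Hydraulic gradient i = 8.38 / 99 = 0.084646.
Q = 0.0483 * 367 * 0.084646
  = 1.5005 m^3/s.

1.5005


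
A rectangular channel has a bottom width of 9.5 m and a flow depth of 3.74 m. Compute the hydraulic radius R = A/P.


For a rectangular section:
Flow area A = b * y = 9.5 * 3.74 = 35.53 m^2.
Wetted perimeter P = b + 2y = 9.5 + 2*3.74 = 16.98 m.
Hydraulic radius R = A/P = 35.53 / 16.98 = 2.0925 m.

2.0925


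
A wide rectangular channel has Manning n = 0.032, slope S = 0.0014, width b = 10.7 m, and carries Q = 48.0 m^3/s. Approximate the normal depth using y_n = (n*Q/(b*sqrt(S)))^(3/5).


We use the wide-channel approximation y_n = (n*Q/(b*sqrt(S)))^(3/5).
sqrt(S) = sqrt(0.0014) = 0.037417.
Numerator: n*Q = 0.032 * 48.0 = 1.536.
Denominator: b*sqrt(S) = 10.7 * 0.037417 = 0.400362.
arg = 3.8366.
y_n = 3.8366^(3/5) = 2.2406 m.

2.2406


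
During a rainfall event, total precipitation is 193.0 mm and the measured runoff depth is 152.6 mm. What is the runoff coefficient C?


The runoff coefficient C = runoff depth / rainfall depth.
C = 152.6 / 193.0
  = 0.7907.

0.7907


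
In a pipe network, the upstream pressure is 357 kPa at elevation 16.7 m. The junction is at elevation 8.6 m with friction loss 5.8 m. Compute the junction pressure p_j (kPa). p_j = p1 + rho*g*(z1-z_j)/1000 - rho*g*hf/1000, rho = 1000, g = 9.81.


Junction pressure: p_j = p1 + rho*g*(z1 - z_j)/1000 - rho*g*hf/1000.
Elevation term = 1000*9.81*(16.7 - 8.6)/1000 = 79.461 kPa.
Friction term = 1000*9.81*5.8/1000 = 56.898 kPa.
p_j = 357 + 79.461 - 56.898 = 379.56 kPa.

379.56


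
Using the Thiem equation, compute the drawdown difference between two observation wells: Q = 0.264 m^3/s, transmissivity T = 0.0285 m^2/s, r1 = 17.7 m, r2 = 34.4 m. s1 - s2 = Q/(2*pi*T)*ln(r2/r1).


Thiem equation: s1 - s2 = Q/(2*pi*T) * ln(r2/r1).
ln(r2/r1) = ln(34.4/17.7) = 0.6645.
Q/(2*pi*T) = 0.264 / (2*pi*0.0285) = 0.264 / 0.1791 = 1.4743.
s1 - s2 = 1.4743 * 0.6645 = 0.9796 m.

0.9796


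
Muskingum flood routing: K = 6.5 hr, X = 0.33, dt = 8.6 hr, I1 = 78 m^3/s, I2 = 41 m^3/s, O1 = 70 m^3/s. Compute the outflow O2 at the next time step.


Muskingum coefficients:
denom = 2*K*(1-X) + dt = 2*6.5*(1-0.33) + 8.6 = 17.31.
C0 = (dt - 2*K*X)/denom = (8.6 - 2*6.5*0.33)/17.31 = 0.249.
C1 = (dt + 2*K*X)/denom = (8.6 + 2*6.5*0.33)/17.31 = 0.7447.
C2 = (2*K*(1-X) - dt)/denom = 0.0064.
O2 = C0*I2 + C1*I1 + C2*O1
   = 0.249*41 + 0.7447*78 + 0.0064*70
   = 68.74 m^3/s.

68.74


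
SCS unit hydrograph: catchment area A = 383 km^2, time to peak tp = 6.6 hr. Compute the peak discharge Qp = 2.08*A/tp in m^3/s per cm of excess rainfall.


SCS formula: Qp = 2.08 * A / tp.
Qp = 2.08 * 383 / 6.6
   = 796.64 / 6.6
   = 120.7 m^3/s per cm.

120.7


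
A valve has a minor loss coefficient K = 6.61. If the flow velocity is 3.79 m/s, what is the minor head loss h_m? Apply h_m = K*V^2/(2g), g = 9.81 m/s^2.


Minor loss formula: h_m = K * V^2/(2g).
V^2 = 3.79^2 = 14.3641.
V^2/(2g) = 14.3641 / 19.62 = 0.7321 m.
h_m = 6.61 * 0.7321 = 4.8393 m.

4.8393


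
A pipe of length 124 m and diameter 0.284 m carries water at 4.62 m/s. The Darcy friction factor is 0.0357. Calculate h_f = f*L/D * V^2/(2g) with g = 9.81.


Darcy-Weisbach equation: h_f = f * (L/D) * V^2/(2g).
f * L/D = 0.0357 * 124/0.284 = 15.5873.
V^2/(2g) = 4.62^2 / (2*9.81) = 21.3444 / 19.62 = 1.0879 m.
h_f = 15.5873 * 1.0879 = 16.957 m.

16.957


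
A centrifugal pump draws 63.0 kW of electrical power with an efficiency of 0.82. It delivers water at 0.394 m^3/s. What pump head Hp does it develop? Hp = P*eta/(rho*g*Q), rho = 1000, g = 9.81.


Pump head formula: Hp = P * eta / (rho * g * Q).
Numerator: P * eta = 63.0 * 1000 * 0.82 = 51660.0 W.
Denominator: rho * g * Q = 1000 * 9.81 * 0.394 = 3865.14.
Hp = 51660.0 / 3865.14 = 13.37 m.

13.37


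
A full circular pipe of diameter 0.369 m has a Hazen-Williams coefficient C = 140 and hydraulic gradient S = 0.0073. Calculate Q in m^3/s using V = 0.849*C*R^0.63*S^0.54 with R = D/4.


For a full circular pipe, R = D/4 = 0.369/4 = 0.0922 m.
V = 0.849 * 140 * 0.0922^0.63 * 0.0073^0.54
  = 0.849 * 140 * 0.222807 * 0.070177
  = 1.8585 m/s.
Pipe area A = pi*D^2/4 = pi*0.369^2/4 = 0.1069 m^2.
Q = A * V = 0.1069 * 1.8585 = 0.1987 m^3/s.

0.1987


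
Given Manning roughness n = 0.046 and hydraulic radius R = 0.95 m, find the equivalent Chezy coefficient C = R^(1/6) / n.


The Chezy coefficient relates to Manning's n through C = R^(1/6) / n.
R^(1/6) = 0.95^(1/6) = 0.991488.
C = 0.991488 / 0.046 = 21.55 m^(1/2)/s.

21.55


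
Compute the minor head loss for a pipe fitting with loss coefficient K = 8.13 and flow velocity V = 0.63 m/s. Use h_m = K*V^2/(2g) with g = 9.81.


Minor loss formula: h_m = K * V^2/(2g).
V^2 = 0.63^2 = 0.3969.
V^2/(2g) = 0.3969 / 19.62 = 0.0202 m.
h_m = 8.13 * 0.0202 = 0.1645 m.

0.1645


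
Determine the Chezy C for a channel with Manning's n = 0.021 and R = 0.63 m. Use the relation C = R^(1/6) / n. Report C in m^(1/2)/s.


The Chezy coefficient relates to Manning's n through C = R^(1/6) / n.
R^(1/6) = 0.63^(1/6) = 0.925884.
C = 0.925884 / 0.021 = 44.09 m^(1/2)/s.

44.09


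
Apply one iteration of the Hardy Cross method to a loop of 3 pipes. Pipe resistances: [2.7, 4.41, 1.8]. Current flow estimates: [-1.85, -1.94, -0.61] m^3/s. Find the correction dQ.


Numerator terms (r*Q*|Q|): 2.7*-1.85*|-1.85| = -9.2408; 4.41*-1.94*|-1.94| = -16.5975; 1.8*-0.61*|-0.61| = -0.6698.
Sum of numerator = -26.508.
Denominator terms (r*|Q|): 2.7*|-1.85| = 4.995; 4.41*|-1.94| = 8.5554; 1.8*|-0.61| = 1.098.
2 * sum of denominator = 2 * 14.6484 = 29.2968.
dQ = --26.508 / 29.2968 = 0.9048 m^3/s.

0.9048


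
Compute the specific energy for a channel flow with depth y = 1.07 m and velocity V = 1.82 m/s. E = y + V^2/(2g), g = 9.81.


Specific energy E = y + V^2/(2g).
Velocity head = V^2/(2g) = 1.82^2 / (2*9.81) = 3.3124 / 19.62 = 0.1688 m.
E = 1.07 + 0.1688 = 1.2388 m.

1.2388


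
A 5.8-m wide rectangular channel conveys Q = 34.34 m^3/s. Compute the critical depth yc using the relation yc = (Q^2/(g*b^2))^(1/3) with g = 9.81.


Using yc = (Q^2 / (g * b^2))^(1/3):
Q^2 = 34.34^2 = 1179.24.
g * b^2 = 9.81 * 5.8^2 = 9.81 * 33.64 = 330.01.
Q^2 / (g*b^2) = 1179.24 / 330.01 = 3.5733.
yc = 3.5733^(1/3) = 1.5288 m.

1.5288


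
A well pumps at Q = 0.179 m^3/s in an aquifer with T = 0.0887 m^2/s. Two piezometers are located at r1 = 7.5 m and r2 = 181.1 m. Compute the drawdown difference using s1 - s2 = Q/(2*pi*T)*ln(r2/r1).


Thiem equation: s1 - s2 = Q/(2*pi*T) * ln(r2/r1).
ln(r2/r1) = ln(181.1/7.5) = 3.1841.
Q/(2*pi*T) = 0.179 / (2*pi*0.0887) = 0.179 / 0.5573 = 0.3212.
s1 - s2 = 0.3212 * 3.1841 = 1.0227 m.

1.0227


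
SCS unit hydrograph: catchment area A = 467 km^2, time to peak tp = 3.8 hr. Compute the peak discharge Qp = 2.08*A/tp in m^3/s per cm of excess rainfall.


SCS formula: Qp = 2.08 * A / tp.
Qp = 2.08 * 467 / 3.8
   = 971.36 / 3.8
   = 255.62 m^3/s per cm.

255.62


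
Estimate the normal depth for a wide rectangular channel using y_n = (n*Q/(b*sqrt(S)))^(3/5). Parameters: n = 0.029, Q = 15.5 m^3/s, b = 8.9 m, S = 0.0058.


We use the wide-channel approximation y_n = (n*Q/(b*sqrt(S)))^(3/5).
sqrt(S) = sqrt(0.0058) = 0.076158.
Numerator: n*Q = 0.029 * 15.5 = 0.4495.
Denominator: b*sqrt(S) = 8.9 * 0.076158 = 0.677806.
arg = 0.6632.
y_n = 0.6632^(3/5) = 0.7816 m.

0.7816


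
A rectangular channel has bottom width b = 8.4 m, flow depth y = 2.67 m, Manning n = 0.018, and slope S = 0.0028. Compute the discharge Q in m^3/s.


For a rectangular channel, the cross-sectional area A = b * y = 8.4 * 2.67 = 22.43 m^2.
The wetted perimeter P = b + 2y = 8.4 + 2*2.67 = 13.74 m.
Hydraulic radius R = A/P = 22.43/13.74 = 1.6323 m.
Velocity V = (1/n)*R^(2/3)*S^(1/2) = (1/0.018)*1.6323^(2/3)*0.0028^(1/2) = 4.0755 m/s.
Discharge Q = A * V = 22.43 * 4.0755 = 91.404 m^3/s.

91.404


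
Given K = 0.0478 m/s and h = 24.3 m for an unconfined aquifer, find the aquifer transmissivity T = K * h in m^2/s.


Transmissivity is defined as T = K * h.
T = 0.0478 * 24.3
  = 1.1615 m^2/s.

1.1615


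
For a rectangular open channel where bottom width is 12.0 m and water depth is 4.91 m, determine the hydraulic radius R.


For a rectangular section:
Flow area A = b * y = 12.0 * 4.91 = 58.92 m^2.
Wetted perimeter P = b + 2y = 12.0 + 2*4.91 = 21.82 m.
Hydraulic radius R = A/P = 58.92 / 21.82 = 2.7003 m.

2.7003


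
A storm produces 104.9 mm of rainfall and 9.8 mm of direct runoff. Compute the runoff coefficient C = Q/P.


The runoff coefficient C = runoff depth / rainfall depth.
C = 9.8 / 104.9
  = 0.0934.

0.0934


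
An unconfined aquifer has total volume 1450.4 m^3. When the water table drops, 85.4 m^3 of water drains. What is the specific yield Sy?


Specific yield Sy = Volume drained / Total volume.
Sy = 85.4 / 1450.4
   = 0.0589.

0.0589


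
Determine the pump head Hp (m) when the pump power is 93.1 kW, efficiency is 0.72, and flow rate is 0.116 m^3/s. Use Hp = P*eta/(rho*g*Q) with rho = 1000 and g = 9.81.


Pump head formula: Hp = P * eta / (rho * g * Q).
Numerator: P * eta = 93.1 * 1000 * 0.72 = 67032.0 W.
Denominator: rho * g * Q = 1000 * 9.81 * 0.116 = 1137.96.
Hp = 67032.0 / 1137.96 = 58.91 m.

58.91


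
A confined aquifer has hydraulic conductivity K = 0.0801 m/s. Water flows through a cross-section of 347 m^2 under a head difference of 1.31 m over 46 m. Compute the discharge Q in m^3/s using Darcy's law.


Darcy's law: Q = K * A * i, where i = dh/L.
Hydraulic gradient i = 1.31 / 46 = 0.028478.
Q = 0.0801 * 347 * 0.028478
  = 0.7915 m^3/s.

0.7915


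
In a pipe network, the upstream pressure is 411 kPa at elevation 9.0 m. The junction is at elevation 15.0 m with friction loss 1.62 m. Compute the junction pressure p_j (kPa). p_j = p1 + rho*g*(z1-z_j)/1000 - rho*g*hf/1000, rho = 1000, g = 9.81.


Junction pressure: p_j = p1 + rho*g*(z1 - z_j)/1000 - rho*g*hf/1000.
Elevation term = 1000*9.81*(9.0 - 15.0)/1000 = -58.86 kPa.
Friction term = 1000*9.81*1.62/1000 = 15.892 kPa.
p_j = 411 + -58.86 - 15.892 = 336.25 kPa.

336.25


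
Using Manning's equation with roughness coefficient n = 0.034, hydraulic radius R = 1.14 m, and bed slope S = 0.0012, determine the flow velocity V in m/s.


Manning's equation gives V = (1/n) * R^(2/3) * S^(1/2).
First, compute R^(2/3) = 1.14^(2/3) = 1.0913.
Next, S^(1/2) = 0.0012^(1/2) = 0.034641.
Then 1/n = 1/0.034 = 29.41.
V = 29.41 * 1.0913 * 0.034641 = 1.1119 m/s.

1.1119


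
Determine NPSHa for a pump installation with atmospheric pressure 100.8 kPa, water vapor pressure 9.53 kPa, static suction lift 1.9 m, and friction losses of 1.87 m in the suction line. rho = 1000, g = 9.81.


NPSHa = p_atm/(rho*g) - z_s - hf_s - p_vap/(rho*g).
p_atm/(rho*g) = 100.8*1000 / (1000*9.81) = 10.275 m.
p_vap/(rho*g) = 9.53*1000 / (1000*9.81) = 0.971 m.
NPSHa = 10.275 - 1.9 - 1.87 - 0.971
      = 5.53 m.

5.53
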